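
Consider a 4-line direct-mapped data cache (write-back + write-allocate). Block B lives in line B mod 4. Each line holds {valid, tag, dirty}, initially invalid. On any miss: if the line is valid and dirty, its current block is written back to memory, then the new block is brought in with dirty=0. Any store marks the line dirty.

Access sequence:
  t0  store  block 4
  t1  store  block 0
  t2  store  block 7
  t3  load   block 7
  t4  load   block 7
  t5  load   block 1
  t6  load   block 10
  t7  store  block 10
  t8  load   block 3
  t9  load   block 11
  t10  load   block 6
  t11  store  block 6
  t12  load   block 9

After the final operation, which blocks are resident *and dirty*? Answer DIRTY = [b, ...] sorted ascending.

DIRTY = [0, 6]

0: W B4 → L0 miss [D]
1: W B0 → L0 miss wb→B4 [D]
2: W B7 → L3 miss [D]
3: R B7 → L3 hit [D]
4: R B7 → L3 hit [D]
5: R B1 → L1 miss [-]
6: R B10 → L2 miss [-]
7: W B10 → L2 hit [D]
8: R B3 → L3 miss wb→B7 [-]
9: R B11 → L3 miss [-]
10: R B6 → L2 miss wb→B10 [-]
11: W B6 → L2 hit [D]
12: R B9 → L1 miss [-]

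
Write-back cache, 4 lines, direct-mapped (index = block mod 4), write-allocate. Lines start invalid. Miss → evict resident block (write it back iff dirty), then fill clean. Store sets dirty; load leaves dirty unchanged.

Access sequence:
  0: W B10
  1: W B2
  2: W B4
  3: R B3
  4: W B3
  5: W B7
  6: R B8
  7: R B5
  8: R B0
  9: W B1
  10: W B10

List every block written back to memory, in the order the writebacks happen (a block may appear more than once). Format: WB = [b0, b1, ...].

WB = [10, 3, 4, 2]

0: W B10 -> L2 miss  d=D]
1: W B2 -> L2 miss wb->B10  d=D]
2: W B4 -> L0 miss  d=D]
3: R B3 -> L3 miss  d=-]
4: W B3 -> L3 hit  d=D]
5: W B7 -> L3 miss wb->B3  d=D]
6: R B8 -> L0 miss wb->B4  d=-]
7: R B5 -> L1 miss  d=-]
8: R B0 -> L0 miss  d=-]
9: W B1 -> L1 miss  d=D]
10: W B10 -> L2 miss wb->B2  d=D]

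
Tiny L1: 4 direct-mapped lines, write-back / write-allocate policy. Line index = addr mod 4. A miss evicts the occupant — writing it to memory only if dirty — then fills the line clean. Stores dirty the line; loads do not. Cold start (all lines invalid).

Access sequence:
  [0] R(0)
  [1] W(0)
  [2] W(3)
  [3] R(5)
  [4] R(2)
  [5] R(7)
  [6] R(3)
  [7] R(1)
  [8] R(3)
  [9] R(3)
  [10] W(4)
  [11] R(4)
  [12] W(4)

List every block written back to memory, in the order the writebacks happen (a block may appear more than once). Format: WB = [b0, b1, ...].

0: R B0 → L0 miss [-]
1: W B0 → L0 hit [D]
2: W B3 → L3 miss [D]
3: R B5 → L1 miss [-]
4: R B2 → L2 miss [-]
5: R B7 → L3 miss wb→B3 [-]
6: R B3 → L3 miss [-]
7: R B1 → L1 miss [-]
8: R B3 → L3 hit [-]
9: R B3 → L3 hit [-]
10: W B4 → L0 miss wb→B0 [D]
11: R B4 → L0 hit [D]
12: W B4 → L0 hit [D]

WB = [3, 0]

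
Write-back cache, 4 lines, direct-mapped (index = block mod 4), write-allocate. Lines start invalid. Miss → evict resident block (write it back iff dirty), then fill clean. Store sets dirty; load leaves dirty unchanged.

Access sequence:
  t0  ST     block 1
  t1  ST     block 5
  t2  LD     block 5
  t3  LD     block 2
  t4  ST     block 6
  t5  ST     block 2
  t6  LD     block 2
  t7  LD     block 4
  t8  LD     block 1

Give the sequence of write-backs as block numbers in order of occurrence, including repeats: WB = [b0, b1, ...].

  0 | W B1 → L1 miss [D]
  1 | W B5 → L1 miss wb→B1 [D]
  2 | R B5 → L1 hit [D]
  3 | R B2 → L2 miss [-]
  4 | W B6 → L2 miss [D]
  5 | W B2 → L2 miss wb→B6 [D]
  6 | R B2 → L2 hit [D]
  7 | R B4 → L0 miss [-]
  8 | R B1 → L1 miss wb→B5 [-]

WB = [1, 6, 5]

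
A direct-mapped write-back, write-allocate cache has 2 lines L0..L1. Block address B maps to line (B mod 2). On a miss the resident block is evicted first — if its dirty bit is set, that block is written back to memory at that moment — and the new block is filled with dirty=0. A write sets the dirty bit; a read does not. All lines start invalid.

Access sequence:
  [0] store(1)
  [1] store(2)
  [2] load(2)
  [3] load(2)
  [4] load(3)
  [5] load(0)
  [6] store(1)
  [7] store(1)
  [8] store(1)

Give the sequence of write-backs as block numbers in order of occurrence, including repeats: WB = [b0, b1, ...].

WB = [1, 2]

0: W B1 → L1 miss [D]
1: W B2 → L0 miss [D]
2: R B2 → L0 hit [D]
3: R B2 → L0 hit [D]
4: R B3 → L1 miss wb→B1 [-]
5: R B0 → L0 miss wb→B2 [-]
6: W B1 → L1 miss [D]
7: W B1 → L1 hit [D]
8: W B1 → L1 hit [D]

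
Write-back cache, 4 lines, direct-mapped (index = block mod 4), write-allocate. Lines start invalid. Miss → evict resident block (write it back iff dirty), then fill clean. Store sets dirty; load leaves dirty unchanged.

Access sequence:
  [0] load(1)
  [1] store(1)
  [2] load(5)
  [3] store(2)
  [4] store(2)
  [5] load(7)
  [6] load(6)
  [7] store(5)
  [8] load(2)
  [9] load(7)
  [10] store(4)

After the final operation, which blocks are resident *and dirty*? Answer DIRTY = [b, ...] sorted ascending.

0: R B1 -> L1 miss  d=-]
1: W B1 -> L1 hit  d=D]
2: R B5 -> L1 miss wb->B1  d=-]
3: W B2 -> L2 miss  d=D]
4: W B2 -> L2 hit  d=D]
5: R B7 -> L3 miss  d=-]
6: R B6 -> L2 miss wb->B2  d=-]
7: W B5 -> L1 hit  d=D]
8: R B2 -> L2 miss  d=-]
9: R B7 -> L3 hit  d=-]
10: W B4 -> L0 miss  d=D]

DIRTY = [4, 5]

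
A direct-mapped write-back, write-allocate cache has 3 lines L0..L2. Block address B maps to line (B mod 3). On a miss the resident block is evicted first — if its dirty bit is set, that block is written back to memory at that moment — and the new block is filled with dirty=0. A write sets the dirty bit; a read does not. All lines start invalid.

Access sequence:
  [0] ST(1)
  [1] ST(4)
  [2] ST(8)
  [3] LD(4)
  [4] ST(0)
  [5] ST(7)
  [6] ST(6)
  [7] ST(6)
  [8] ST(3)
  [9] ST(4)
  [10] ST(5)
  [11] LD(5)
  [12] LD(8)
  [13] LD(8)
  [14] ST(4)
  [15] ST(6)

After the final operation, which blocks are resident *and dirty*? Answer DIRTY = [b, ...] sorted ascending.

  0 | W B1 → L1 miss [D]
  1 | W B4 → L1 miss wb→B1 [D]
  2 | W B8 → L2 miss [D]
  3 | R B4 → L1 hit [D]
  4 | W B0 → L0 miss [D]
  5 | W B7 → L1 miss wb→B4 [D]
  6 | W B6 → L0 miss wb→B0 [D]
  7 | W B6 → L0 hit [D]
  8 | W B3 → L0 miss wb→B6 [D]
  9 | W B4 → L1 miss wb→B7 [D]
  10 | W B5 → L2 miss wb→B8 [D]
  11 | R B5 → L2 hit [D]
  12 | R B8 → L2 miss wb→B5 [-]
  13 | R B8 → L2 hit [-]
  14 | W B4 → L1 hit [D]
  15 | W B6 → L0 miss wb→B3 [D]

DIRTY = [4, 6]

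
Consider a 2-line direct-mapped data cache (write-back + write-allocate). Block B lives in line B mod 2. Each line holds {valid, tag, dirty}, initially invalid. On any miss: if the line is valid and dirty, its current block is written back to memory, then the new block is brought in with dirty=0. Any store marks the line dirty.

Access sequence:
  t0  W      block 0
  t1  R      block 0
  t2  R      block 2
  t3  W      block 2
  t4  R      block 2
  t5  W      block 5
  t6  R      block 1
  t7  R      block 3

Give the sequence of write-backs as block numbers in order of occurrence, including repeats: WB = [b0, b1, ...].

WB = [0, 5]

0: W B0 -> L0 miss  d=D]
1: R B0 -> L0 hit  d=D]
2: R B2 -> L0 miss wb->B0  d=-]
3: W B2 -> L0 hit  d=D]
4: R B2 -> L0 hit  d=D]
5: W B5 -> L1 miss  d=D]
6: R B1 -> L1 miss wb->B5  d=-]
7: R B3 -> L1 miss  d=-]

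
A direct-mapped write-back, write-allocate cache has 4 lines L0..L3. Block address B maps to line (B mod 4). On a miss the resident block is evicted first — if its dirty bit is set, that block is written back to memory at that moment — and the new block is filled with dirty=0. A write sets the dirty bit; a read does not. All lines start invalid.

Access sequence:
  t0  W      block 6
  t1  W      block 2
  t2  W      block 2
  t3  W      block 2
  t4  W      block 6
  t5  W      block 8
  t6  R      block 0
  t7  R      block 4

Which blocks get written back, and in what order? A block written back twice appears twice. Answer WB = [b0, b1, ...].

WB = [6, 2, 8]

0: W B6 → L2 miss [D]
1: W B2 → L2 miss wb→B6 [D]
2: W B2 → L2 hit [D]
3: W B2 → L2 hit [D]
4: W B6 → L2 miss wb→B2 [D]
5: W B8 → L0 miss [D]
6: R B0 → L0 miss wb→B8 [-]
7: R B4 → L0 miss [-]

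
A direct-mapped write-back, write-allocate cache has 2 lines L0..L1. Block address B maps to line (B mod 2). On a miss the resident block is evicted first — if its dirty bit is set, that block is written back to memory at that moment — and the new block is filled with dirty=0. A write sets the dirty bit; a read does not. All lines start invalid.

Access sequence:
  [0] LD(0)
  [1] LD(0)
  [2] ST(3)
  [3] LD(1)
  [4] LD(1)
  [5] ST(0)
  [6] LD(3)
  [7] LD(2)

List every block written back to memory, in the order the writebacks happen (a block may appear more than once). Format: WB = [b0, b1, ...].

WB = [3, 0]

0: R B0 → L0 miss [-]
1: R B0 → L0 hit [-]
2: W B3 → L1 miss [D]
3: R B1 → L1 miss wb→B3 [-]
4: R B1 → L1 hit [-]
5: W B0 → L0 hit [D]
6: R B3 → L1 miss [-]
7: R B2 → L0 miss wb→B0 [-]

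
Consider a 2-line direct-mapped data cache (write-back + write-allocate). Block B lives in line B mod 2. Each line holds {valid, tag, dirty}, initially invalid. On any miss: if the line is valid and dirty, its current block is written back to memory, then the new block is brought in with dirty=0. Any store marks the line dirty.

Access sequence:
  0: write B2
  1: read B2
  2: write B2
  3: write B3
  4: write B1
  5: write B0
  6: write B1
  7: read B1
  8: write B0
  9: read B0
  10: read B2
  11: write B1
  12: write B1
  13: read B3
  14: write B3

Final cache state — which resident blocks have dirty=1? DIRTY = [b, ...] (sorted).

DIRTY = [3]

0: W B2 → L0 miss [D]
1: R B2 → L0 hit [D]
2: W B2 → L0 hit [D]
3: W B3 → L1 miss [D]
4: W B1 → L1 miss wb→B3 [D]
5: W B0 → L0 miss wb→B2 [D]
6: W B1 → L1 hit [D]
7: R B1 → L1 hit [D]
8: W B0 → L0 hit [D]
9: R B0 → L0 hit [D]
10: R B2 → L0 miss wb→B0 [-]
11: W B1 → L1 hit [D]
12: W B1 → L1 hit [D]
13: R B3 → L1 miss wb→B1 [-]
14: W B3 → L1 hit [D]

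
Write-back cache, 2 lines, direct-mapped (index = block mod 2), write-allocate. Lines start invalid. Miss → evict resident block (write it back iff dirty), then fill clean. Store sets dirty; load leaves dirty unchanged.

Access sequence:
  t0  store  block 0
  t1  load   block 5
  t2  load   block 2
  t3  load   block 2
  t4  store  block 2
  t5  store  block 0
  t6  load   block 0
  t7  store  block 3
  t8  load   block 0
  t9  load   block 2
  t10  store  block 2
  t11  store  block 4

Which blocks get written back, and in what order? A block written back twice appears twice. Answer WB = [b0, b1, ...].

0: W B0 → L0 miss [D]
1: R B5 → L1 miss [-]
2: R B2 → L0 miss wb→B0 [-]
3: R B2 → L0 hit [-]
4: W B2 → L0 hit [D]
5: W B0 → L0 miss wb→B2 [D]
6: R B0 → L0 hit [D]
7: W B3 → L1 miss [D]
8: R B0 → L0 hit [D]
9: R B2 → L0 miss wb→B0 [-]
10: W B2 → L0 hit [D]
11: W B4 → L0 miss wb→B2 [D]

WB = [0, 2, 0, 2]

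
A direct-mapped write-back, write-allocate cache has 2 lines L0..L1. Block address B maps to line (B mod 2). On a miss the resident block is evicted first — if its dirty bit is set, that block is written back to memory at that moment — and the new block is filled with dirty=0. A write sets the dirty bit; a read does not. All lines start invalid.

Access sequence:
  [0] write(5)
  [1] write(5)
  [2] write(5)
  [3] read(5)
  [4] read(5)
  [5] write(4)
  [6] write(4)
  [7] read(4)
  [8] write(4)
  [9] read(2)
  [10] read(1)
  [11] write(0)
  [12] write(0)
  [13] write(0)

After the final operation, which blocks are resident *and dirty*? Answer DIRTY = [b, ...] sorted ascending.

DIRTY = [0]

  0 | W B5 → L1 miss [D]
  1 | W B5 → L1 hit [D]
  2 | W B5 → L1 hit [D]
  3 | R B5 → L1 hit [D]
  4 | R B5 → L1 hit [D]
  5 | W B4 → L0 miss [D]
  6 | W B4 → L0 hit [D]
  7 | R B4 → L0 hit [D]
  8 | W B4 → L0 hit [D]
  9 | R B2 → L0 miss wb→B4 [-]
  10 | R B1 → L1 miss wb→B5 [-]
  11 | W B0 → L0 miss [D]
  12 | W B0 → L0 hit [D]
  13 | W B0 → L0 hit [D]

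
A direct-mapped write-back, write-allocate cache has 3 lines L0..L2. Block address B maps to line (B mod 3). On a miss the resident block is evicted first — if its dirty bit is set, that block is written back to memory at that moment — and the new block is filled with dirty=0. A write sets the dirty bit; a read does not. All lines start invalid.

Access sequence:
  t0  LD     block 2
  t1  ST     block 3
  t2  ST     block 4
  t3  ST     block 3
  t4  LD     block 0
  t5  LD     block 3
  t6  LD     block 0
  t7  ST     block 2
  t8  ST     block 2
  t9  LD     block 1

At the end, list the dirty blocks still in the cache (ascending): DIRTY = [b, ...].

  0 | R B2 → L2 miss [-]
  1 | W B3 → L0 miss [D]
  2 | W B4 → L1 miss [D]
  3 | W B3 → L0 hit [D]
  4 | R B0 → L0 miss wb→B3 [-]
  5 | R B3 → L0 miss [-]
  6 | R B0 → L0 miss [-]
  7 | W B2 → L2 hit [D]
  8 | W B2 → L2 hit [D]
  9 | R B1 → L1 miss wb→B4 [-]

DIRTY = [2]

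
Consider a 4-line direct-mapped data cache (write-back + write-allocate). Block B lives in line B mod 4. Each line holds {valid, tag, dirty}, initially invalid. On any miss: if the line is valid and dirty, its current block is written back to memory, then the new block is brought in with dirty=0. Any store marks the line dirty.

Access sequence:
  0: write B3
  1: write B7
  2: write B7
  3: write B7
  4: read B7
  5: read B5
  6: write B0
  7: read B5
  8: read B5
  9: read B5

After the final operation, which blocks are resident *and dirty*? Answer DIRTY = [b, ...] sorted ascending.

DIRTY = [0, 7]

  0 | W B3 → L3 miss [D]
  1 | W B7 → L3 miss wb→B3 [D]
  2 | W B7 → L3 hit [D]
  3 | W B7 → L3 hit [D]
  4 | R B7 → L3 hit [D]
  5 | R B5 → L1 miss [-]
  6 | W B0 → L0 miss [D]
  7 | R B5 → L1 hit [-]
  8 | R B5 → L1 hit [-]
  9 | R B5 → L1 hit [-]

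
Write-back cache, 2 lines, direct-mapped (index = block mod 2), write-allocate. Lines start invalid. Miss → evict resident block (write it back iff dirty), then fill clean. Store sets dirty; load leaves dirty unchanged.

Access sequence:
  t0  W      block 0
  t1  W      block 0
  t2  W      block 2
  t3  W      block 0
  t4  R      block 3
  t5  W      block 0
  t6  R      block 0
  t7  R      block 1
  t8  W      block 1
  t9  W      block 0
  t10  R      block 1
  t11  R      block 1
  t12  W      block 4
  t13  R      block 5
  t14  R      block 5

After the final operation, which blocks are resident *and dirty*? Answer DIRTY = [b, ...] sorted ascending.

DIRTY = [4]

0: W B0 -> L0 miss  d=D]
1: W B0 -> L0 hit  d=D]
2: W B2 -> L0 miss wb->B0  d=D]
3: W B0 -> L0 miss wb->B2  d=D]
4: R B3 -> L1 miss  d=-]
5: W B0 -> L0 hit  d=D]
6: R B0 -> L0 hit  d=D]
7: R B1 -> L1 miss  d=-]
8: W B1 -> L1 hit  d=D]
9: W B0 -> L0 hit  d=D]
10: R B1 -> L1 hit  d=D]
11: R B1 -> L1 hit  d=D]
12: W B4 -> L0 miss wb->B0  d=D]
13: R B5 -> L1 miss wb->B1  d=-]
14: R B5 -> L1 hit  d=-]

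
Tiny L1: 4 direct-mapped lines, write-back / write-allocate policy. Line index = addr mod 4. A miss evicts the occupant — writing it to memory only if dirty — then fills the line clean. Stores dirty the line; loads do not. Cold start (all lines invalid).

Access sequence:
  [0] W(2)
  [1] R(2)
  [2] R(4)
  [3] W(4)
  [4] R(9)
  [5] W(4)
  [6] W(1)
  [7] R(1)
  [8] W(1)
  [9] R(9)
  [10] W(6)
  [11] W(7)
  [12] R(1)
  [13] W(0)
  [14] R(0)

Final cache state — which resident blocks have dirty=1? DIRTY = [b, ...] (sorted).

0: W B2 → L2 miss [D]
1: R B2 → L2 hit [D]
2: R B4 → L0 miss [-]
3: W B4 → L0 hit [D]
4: R B9 → L1 miss [-]
5: W B4 → L0 hit [D]
6: W B1 → L1 miss [D]
7: R B1 → L1 hit [D]
8: W B1 → L1 hit [D]
9: R B9 → L1 miss wb→B1 [-]
10: W B6 → L2 miss wb→B2 [D]
11: W B7 → L3 miss [D]
12: R B1 → L1 miss [-]
13: W B0 → L0 miss wb→B4 [D]
14: R B0 → L0 hit [D]

DIRTY = [0, 6, 7]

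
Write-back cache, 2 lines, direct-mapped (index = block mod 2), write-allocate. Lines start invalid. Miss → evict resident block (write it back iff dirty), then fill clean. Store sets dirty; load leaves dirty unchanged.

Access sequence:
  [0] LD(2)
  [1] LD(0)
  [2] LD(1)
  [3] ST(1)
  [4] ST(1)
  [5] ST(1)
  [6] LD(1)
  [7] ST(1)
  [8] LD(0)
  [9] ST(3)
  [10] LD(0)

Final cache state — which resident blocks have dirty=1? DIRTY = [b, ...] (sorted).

DIRTY = [3]

  0 | R B2 → L0 miss [-]
  1 | R B0 → L0 miss [-]
  2 | R B1 → L1 miss [-]
  3 | W B1 → L1 hit [D]
  4 | W B1 → L1 hit [D]
  5 | W B1 → L1 hit [D]
  6 | R B1 → L1 hit [D]
  7 | W B1 → L1 hit [D]
  8 | R B0 → L0 hit [-]
  9 | W B3 → L1 miss wb→B1 [D]
  10 | R B0 → L0 hit [-]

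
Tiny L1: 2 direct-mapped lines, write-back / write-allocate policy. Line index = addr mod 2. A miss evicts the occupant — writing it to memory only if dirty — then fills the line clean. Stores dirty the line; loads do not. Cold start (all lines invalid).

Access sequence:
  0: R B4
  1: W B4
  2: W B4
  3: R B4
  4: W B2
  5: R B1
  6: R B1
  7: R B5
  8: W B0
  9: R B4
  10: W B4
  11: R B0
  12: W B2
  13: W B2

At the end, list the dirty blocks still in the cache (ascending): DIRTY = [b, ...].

0: R B4 -> L0 miss  d=-]
1: W B4 -> L0 hit  d=D]
2: W B4 -> L0 hit  d=D]
3: R B4 -> L0 hit  d=D]
4: W B2 -> L0 miss wb->B4  d=D]
5: R B1 -> L1 miss  d=-]
6: R B1 -> L1 hit  d=-]
7: R B5 -> L1 miss  d=-]
8: W B0 -> L0 miss wb->B2  d=D]
9: R B4 -> L0 miss wb->B0  d=-]
10: W B4 -> L0 hit  d=D]
11: R B0 -> L0 miss wb->B4  d=-]
12: W B2 -> L0 miss  d=D]
13: W B2 -> L0 hit  d=D]

DIRTY = [2]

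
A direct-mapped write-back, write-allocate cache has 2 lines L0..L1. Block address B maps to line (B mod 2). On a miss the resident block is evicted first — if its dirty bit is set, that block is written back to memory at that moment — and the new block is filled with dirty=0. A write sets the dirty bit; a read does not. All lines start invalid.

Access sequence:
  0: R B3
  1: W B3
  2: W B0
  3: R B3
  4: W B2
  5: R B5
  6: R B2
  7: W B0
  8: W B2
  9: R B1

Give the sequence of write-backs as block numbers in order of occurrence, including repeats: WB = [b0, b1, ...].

0: R B3 -> L1 miss  d=-]
1: W B3 -> L1 hit  d=D]
2: W B0 -> L0 miss  d=D]
3: R B3 -> L1 hit  d=D]
4: W B2 -> L0 miss wb->B0  d=D]
5: R B5 -> L1 miss wb->B3  d=-]
6: R B2 -> L0 hit  d=D]
7: W B0 -> L0 miss wb->B2  d=D]
8: W B2 -> L0 miss wb->B0  d=D]
9: R B1 -> L1 miss  d=-]

WB = [0, 3, 2, 0]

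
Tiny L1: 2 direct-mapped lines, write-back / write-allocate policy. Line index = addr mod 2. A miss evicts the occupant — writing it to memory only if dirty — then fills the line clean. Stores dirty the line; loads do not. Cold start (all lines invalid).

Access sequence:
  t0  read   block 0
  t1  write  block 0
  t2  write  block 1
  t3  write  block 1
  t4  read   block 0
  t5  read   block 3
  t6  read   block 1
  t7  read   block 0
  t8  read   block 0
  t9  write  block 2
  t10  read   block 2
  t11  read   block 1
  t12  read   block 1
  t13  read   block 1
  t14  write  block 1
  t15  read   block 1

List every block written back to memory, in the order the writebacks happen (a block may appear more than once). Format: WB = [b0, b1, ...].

WB = [1, 0]

0: R B0 -> L0 miss  d=-]
1: W B0 -> L0 hit  d=D]
2: W B1 -> L1 miss  d=D]
3: W B1 -> L1 hit  d=D]
4: R B0 -> L0 hit  d=D]
5: R B3 -> L1 miss wb->B1  d=-]
6: R B1 -> L1 miss  d=-]
7: R B0 -> L0 hit  d=D]
8: R B0 -> L0 hit  d=D]
9: W B2 -> L0 miss wb->B0  d=D]
10: R B2 -> L0 hit  d=D]
11: R B1 -> L1 hit  d=-]
12: R B1 -> L1 hit  d=-]
13: R B1 -> L1 hit  d=-]
14: W B1 -> L1 hit  d=D]
15: R B1 -> L1 hit  d=D]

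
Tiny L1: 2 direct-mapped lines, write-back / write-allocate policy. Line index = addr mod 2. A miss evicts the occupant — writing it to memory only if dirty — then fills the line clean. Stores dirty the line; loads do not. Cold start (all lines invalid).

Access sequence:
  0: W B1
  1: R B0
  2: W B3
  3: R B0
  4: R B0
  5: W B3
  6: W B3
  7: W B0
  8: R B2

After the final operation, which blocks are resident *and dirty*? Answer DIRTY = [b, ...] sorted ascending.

DIRTY = [3]

0: W B1 -> L1 miss  d=D]
1: R B0 -> L0 miss  d=-]
2: W B3 -> L1 miss wb->B1  d=D]
3: R B0 -> L0 hit  d=-]
4: R B0 -> L0 hit  d=-]
5: W B3 -> L1 hit  d=D]
6: W B3 -> L1 hit  d=D]
7: W B0 -> L0 hit  d=D]
8: R B2 -> L0 miss wb->B0  d=-]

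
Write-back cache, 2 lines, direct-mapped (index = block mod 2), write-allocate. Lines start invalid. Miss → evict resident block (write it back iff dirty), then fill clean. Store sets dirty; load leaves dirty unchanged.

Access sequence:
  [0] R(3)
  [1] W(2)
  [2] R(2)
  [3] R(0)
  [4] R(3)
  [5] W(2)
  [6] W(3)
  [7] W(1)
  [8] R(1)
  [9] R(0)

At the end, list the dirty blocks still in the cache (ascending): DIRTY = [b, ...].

DIRTY = [1]

0: R B3 → L1 miss [-]
1: W B2 → L0 miss [D]
2: R B2 → L0 hit [D]
3: R B0 → L0 miss wb→B2 [-]
4: R B3 → L1 hit [-]
5: W B2 → L0 miss [D]
6: W B3 → L1 hit [D]
7: W B1 → L1 miss wb→B3 [D]
8: R B1 → L1 hit [D]
9: R B0 → L0 miss wb→B2 [-]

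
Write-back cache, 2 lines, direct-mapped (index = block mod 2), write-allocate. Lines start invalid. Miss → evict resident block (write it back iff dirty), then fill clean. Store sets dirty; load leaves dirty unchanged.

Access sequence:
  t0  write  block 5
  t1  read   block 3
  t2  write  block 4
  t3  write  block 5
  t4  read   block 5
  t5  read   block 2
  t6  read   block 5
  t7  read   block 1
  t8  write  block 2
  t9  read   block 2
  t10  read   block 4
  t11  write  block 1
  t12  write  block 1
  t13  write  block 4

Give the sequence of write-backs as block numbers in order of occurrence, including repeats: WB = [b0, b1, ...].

WB = [5, 4, 5, 2]

  0 | W B5 → L1 miss [D]
  1 | R B3 → L1 miss wb→B5 [-]
  2 | W B4 → L0 miss [D]
  3 | W B5 → L1 miss [D]
  4 | R B5 → L1 hit [D]
  5 | R B2 → L0 miss wb→B4 [-]
  6 | R B5 → L1 hit [D]
  7 | R B1 → L1 miss wb→B5 [-]
  8 | W B2 → L0 hit [D]
  9 | R B2 → L0 hit [D]
  10 | R B4 → L0 miss wb→B2 [-]
  11 | W B1 → L1 hit [D]
  12 | W B1 → L1 hit [D]
  13 | W B4 → L0 hit [D]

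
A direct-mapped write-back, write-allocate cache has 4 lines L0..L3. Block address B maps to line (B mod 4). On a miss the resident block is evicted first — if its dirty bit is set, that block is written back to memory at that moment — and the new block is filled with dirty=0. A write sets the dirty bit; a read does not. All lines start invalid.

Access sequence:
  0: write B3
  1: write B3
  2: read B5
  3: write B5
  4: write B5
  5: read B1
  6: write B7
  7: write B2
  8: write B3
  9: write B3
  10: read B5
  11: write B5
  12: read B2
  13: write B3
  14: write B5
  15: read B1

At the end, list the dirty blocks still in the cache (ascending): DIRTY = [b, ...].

0: W B3 -> L3 miss  d=D]
1: W B3 -> L3 hit  d=D]
2: R B5 -> L1 miss  d=-]
3: W B5 -> L1 hit  d=D]
4: W B5 -> L1 hit  d=D]
5: R B1 -> L1 miss wb->B5  d=-]
6: W B7 -> L3 miss wb->B3  d=D]
7: W B2 -> L2 miss  d=D]
8: W B3 -> L3 miss wb->B7  d=D]
9: W B3 -> L3 hit  d=D]
10: R B5 -> L1 miss  d=-]
11: W B5 -> L1 hit  d=D]
12: R B2 -> L2 hit  d=D]
13: W B3 -> L3 hit  d=D]
14: W B5 -> L1 hit  d=D]
15: R B1 -> L1 miss wb->B5  d=-]

DIRTY = [2, 3]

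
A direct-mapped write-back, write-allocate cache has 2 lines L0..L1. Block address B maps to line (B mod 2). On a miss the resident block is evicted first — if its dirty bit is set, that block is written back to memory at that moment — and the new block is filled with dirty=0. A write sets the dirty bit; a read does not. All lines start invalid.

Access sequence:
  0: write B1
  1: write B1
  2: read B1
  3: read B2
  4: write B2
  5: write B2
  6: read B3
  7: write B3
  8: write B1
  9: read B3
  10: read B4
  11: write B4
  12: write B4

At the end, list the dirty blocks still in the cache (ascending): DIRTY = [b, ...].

DIRTY = [4]

  0 | W B1 → L1 miss [D]
  1 | W B1 → L1 hit [D]
  2 | R B1 → L1 hit [D]
  3 | R B2 → L0 miss [-]
  4 | W B2 → L0 hit [D]
  5 | W B2 → L0 hit [D]
  6 | R B3 → L1 miss wb→B1 [-]
  7 | W B3 → L1 hit [D]
  8 | W B1 → L1 miss wb→B3 [D]
  9 | R B3 → L1 miss wb→B1 [-]
  10 | R B4 → L0 miss wb→B2 [-]
  11 | W B4 → L0 hit [D]
  12 | W B4 → L0 hit [D]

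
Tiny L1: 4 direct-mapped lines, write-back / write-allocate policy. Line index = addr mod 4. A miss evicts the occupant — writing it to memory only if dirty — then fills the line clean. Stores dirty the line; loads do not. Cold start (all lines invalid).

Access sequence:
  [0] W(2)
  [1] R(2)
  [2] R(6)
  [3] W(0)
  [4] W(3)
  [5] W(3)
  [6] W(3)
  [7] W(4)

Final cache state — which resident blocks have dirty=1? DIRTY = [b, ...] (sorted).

  0 | W B2 → L2 miss [D]
  1 | R B2 → L2 hit [D]
  2 | R B6 → L2 miss wb→B2 [-]
  3 | W B0 → L0 miss [D]
  4 | W B3 → L3 miss [D]
  5 | W B3 → L3 hit [D]
  6 | W B3 → L3 hit [D]
  7 | W B4 → L0 miss wb→B0 [D]

DIRTY = [3, 4]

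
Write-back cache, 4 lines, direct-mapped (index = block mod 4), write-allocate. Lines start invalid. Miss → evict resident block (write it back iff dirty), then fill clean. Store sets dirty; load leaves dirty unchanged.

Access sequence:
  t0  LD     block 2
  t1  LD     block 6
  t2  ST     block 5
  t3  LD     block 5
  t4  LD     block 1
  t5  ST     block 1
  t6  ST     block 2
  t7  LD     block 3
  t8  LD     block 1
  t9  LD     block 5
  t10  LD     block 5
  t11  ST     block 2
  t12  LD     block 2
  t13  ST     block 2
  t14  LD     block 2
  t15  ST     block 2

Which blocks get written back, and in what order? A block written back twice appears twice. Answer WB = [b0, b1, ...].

  0 | R B2 → L2 miss [-]
  1 | R B6 → L2 miss [-]
  2 | W B5 → L1 miss [D]
  3 | R B5 → L1 hit [D]
  4 | R B1 → L1 miss wb→B5 [-]
  5 | W B1 → L1 hit [D]
  6 | W B2 → L2 miss [D]
  7 | R B3 → L3 miss [-]
  8 | R B1 → L1 hit [D]
  9 | R B5 → L1 miss wb→B1 [-]
  10 | R B5 → L1 hit [-]
  11 | W B2 → L2 hit [D]
  12 | R B2 → L2 hit [D]
  13 | W B2 → L2 hit [D]
  14 | R B2 → L2 hit [D]
  15 | W B2 → L2 hit [D]

WB = [5, 1]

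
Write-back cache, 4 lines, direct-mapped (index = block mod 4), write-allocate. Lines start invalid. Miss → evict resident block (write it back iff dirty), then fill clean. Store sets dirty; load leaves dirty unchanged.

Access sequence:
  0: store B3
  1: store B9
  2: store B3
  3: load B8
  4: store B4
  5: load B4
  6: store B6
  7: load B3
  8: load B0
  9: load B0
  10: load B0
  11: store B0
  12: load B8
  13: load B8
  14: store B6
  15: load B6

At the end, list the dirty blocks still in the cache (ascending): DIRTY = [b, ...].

0: W B3 -> L3 miss  d=D]
1: W B9 -> L1 miss  d=D]
2: W B3 -> L3 hit  d=D]
3: R B8 -> L0 miss  d=-]
4: W B4 -> L0 miss  d=D]
5: R B4 -> L0 hit  d=D]
6: W B6 -> L2 miss  d=D]
7: R B3 -> L3 hit  d=D]
8: R B0 -> L0 miss wb->B4  d=-]
9: R B0 -> L0 hit  d=-]
10: R B0 -> L0 hit  d=-]
11: W B0 -> L0 hit  d=D]
12: R B8 -> L0 miss wb->B0  d=-]
13: R B8 -> L0 hit  d=-]
14: W B6 -> L2 hit  d=D]
15: R B6 -> L2 hit  d=D]

DIRTY = [3, 6, 9]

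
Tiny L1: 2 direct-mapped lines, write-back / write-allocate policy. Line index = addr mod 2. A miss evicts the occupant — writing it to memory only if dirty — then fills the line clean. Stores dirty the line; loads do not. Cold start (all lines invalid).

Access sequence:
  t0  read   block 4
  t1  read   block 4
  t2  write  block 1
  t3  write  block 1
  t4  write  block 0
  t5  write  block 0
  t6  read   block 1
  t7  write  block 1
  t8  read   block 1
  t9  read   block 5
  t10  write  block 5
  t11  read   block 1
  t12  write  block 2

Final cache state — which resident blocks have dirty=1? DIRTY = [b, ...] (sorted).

  0 | R B4 → L0 miss [-]
  1 | R B4 → L0 hit [-]
  2 | W B1 → L1 miss [D]
  3 | W B1 → L1 hit [D]
  4 | W B0 → L0 miss [D]
  5 | W B0 → L0 hit [D]
  6 | R B1 → L1 hit [D]
  7 | W B1 → L1 hit [D]
  8 | R B1 → L1 hit [D]
  9 | R B5 → L1 miss wb→B1 [-]
  10 | W B5 → L1 hit [D]
  11 | R B1 → L1 miss wb→B5 [-]
  12 | W B2 → L0 miss wb→B0 [D]

DIRTY = [2]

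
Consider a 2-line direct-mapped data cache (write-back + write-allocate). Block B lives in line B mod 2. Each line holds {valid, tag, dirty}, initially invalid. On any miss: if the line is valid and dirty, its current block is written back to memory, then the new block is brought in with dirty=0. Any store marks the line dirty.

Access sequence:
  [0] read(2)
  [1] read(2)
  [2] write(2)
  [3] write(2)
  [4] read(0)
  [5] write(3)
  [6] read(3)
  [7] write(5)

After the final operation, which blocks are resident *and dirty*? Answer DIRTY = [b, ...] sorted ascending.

0: R B2 -> L0 miss  d=-]
1: R B2 -> L0 hit  d=-]
2: W B2 -> L0 hit  d=D]
3: W B2 -> L0 hit  d=D]
4: R B0 -> L0 miss wb->B2  d=-]
5: W B3 -> L1 miss  d=D]
6: R B3 -> L1 hit  d=D]
7: W B5 -> L1 miss wb->B3  d=D]

DIRTY = [5]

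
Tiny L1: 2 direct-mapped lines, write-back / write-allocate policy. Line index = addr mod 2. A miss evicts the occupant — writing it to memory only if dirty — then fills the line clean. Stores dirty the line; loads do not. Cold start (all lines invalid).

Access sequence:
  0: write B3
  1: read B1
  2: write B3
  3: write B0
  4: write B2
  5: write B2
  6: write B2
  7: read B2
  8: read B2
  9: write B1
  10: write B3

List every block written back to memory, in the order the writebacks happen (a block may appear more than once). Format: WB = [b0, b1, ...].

WB = [3, 0, 3, 1]

  0 | W B3 → L1 miss [D]
  1 | R B1 → L1 miss wb→B3 [-]
  2 | W B3 → L1 miss [D]
  3 | W B0 → L0 miss [D]
  4 | W B2 → L0 miss wb→B0 [D]
  5 | W B2 → L0 hit [D]
  6 | W B2 → L0 hit [D]
  7 | R B2 → L0 hit [D]
  8 | R B2 → L0 hit [D]
  9 | W B1 → L1 miss wb→B3 [D]
  10 | W B3 → L1 miss wb→B1 [D]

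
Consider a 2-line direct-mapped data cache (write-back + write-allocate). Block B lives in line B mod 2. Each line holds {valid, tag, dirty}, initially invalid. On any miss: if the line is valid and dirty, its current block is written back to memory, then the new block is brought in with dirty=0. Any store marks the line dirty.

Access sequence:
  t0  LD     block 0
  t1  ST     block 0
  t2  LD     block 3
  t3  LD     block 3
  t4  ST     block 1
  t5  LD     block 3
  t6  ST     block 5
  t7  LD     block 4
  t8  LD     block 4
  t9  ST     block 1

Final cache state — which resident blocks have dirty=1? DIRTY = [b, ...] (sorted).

0: R B0 → L0 miss [-]
1: W B0 → L0 hit [D]
2: R B3 → L1 miss [-]
3: R B3 → L1 hit [-]
4: W B1 → L1 miss [D]
5: R B3 → L1 miss wb→B1 [-]
6: W B5 → L1 miss [D]
7: R B4 → L0 miss wb→B0 [-]
8: R B4 → L0 hit [-]
9: W B1 → L1 miss wb→B5 [D]

DIRTY = [1]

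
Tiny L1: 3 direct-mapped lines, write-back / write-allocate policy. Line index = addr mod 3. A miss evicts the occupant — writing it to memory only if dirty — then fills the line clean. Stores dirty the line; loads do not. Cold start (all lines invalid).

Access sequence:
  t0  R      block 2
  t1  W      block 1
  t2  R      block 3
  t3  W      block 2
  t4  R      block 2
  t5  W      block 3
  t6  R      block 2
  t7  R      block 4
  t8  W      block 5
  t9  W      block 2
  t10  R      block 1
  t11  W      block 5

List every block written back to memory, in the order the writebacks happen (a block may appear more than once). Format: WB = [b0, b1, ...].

WB = [1, 2, 5, 2]

0: R B2 -> L2 miss  d=-]
1: W B1 -> L1 miss  d=D]
2: R B3 -> L0 miss  d=-]
3: W B2 -> L2 hit  d=D]
4: R B2 -> L2 hit  d=D]
5: W B3 -> L0 hit  d=D]
6: R B2 -> L2 hit  d=D]
7: R B4 -> L1 miss wb->B1  d=-]
8: W B5 -> L2 miss wb->B2  d=D]
9: W B2 -> L2 miss wb->B5  d=D]
10: R B1 -> L1 miss  d=-]
11: W B5 -> L2 miss wb->B2  d=D]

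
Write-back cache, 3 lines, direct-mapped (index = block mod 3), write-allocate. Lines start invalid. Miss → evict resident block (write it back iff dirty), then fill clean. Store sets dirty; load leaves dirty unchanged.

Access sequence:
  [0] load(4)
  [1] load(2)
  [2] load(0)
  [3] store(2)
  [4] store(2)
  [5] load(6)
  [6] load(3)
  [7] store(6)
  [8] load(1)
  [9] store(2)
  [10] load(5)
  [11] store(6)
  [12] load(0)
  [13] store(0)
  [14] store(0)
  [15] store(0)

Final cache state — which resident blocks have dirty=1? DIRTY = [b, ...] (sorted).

DIRTY = [0]

  0 | R B4 → L1 miss [-]
  1 | R B2 → L2 miss [-]
  2 | R B0 → L0 miss [-]
  3 | W B2 → L2 hit [D]
  4 | W B2 → L2 hit [D]
  5 | R B6 → L0 miss [-]
  6 | R B3 → L0 miss [-]
  7 | W B6 → L0 miss [D]
  8 | R B1 → L1 miss [-]
  9 | W B2 → L2 hit [D]
  10 | R B5 → L2 miss wb→B2 [-]
  11 | W B6 → L0 hit [D]
  12 | R B0 → L0 miss wb→B6 [-]
  13 | W B0 → L0 hit [D]
  14 | W B0 → L0 hit [D]
  15 | W B0 → L0 hit [D]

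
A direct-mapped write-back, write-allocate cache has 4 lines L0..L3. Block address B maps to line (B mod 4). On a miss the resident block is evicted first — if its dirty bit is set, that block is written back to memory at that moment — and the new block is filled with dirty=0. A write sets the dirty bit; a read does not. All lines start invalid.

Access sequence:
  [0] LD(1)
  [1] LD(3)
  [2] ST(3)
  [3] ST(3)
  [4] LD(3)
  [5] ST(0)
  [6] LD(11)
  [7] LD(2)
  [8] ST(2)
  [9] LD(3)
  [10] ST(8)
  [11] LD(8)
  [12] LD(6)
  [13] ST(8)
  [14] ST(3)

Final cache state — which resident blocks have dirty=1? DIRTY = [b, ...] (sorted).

0: R B1 → L1 miss [-]
1: R B3 → L3 miss [-]
2: W B3 → L3 hit [D]
3: W B3 → L3 hit [D]
4: R B3 → L3 hit [D]
5: W B0 → L0 miss [D]
6: R B11 → L3 miss wb→B3 [-]
7: R B2 → L2 miss [-]
8: W B2 → L2 hit [D]
9: R B3 → L3 miss [-]
10: W B8 → L0 miss wb→B0 [D]
11: R B8 → L0 hit [D]
12: R B6 → L2 miss wb→B2 [-]
13: W B8 → L0 hit [D]
14: W B3 → L3 hit [D]

DIRTY = [3, 8]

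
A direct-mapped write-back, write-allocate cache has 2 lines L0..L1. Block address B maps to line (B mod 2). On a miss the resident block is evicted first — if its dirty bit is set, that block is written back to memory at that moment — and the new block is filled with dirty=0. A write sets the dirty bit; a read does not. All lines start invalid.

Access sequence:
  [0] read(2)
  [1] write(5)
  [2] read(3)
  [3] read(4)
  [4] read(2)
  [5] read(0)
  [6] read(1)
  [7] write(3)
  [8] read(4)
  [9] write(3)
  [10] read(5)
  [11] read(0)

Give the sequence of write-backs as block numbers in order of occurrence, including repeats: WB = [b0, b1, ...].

WB = [5, 3]

0: R B2 → L0 miss [-]
1: W B5 → L1 miss [D]
2: R B3 → L1 miss wb→B5 [-]
3: R B4 → L0 miss [-]
4: R B2 → L0 miss [-]
5: R B0 → L0 miss [-]
6: R B1 → L1 miss [-]
7: W B3 → L1 miss [D]
8: R B4 → L0 miss [-]
9: W B3 → L1 hit [D]
10: R B5 → L1 miss wb→B3 [-]
11: R B0 → L0 miss [-]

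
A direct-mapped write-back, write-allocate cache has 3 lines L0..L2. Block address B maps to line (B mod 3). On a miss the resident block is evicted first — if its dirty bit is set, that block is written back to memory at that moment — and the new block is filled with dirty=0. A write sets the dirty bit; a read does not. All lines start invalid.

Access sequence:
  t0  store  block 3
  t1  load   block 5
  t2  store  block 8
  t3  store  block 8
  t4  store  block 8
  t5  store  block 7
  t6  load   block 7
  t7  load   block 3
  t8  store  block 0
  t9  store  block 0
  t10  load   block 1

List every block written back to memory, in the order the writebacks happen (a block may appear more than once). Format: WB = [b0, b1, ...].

  0 | W B3 → L0 miss [D]
  1 | R B5 → L2 miss [-]
  2 | W B8 → L2 miss [D]
  3 | W B8 → L2 hit [D]
  4 | W B8 → L2 hit [D]
  5 | W B7 → L1 miss [D]
  6 | R B7 → L1 hit [D]
  7 | R B3 → L0 hit [D]
  8 | W B0 → L0 miss wb→B3 [D]
  9 | W B0 → L0 hit [D]
  10 | R B1 → L1 miss wb→B7 [-]

WB = [3, 7]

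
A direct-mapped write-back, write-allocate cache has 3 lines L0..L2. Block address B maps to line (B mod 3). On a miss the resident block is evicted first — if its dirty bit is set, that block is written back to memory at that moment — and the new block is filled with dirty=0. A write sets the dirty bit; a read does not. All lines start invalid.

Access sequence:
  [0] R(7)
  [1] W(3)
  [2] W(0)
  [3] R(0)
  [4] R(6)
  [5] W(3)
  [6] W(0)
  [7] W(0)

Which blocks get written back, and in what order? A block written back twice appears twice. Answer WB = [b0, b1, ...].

WB = [3, 0, 3]

0: R B7 → L1 miss [-]
1: W B3 → L0 miss [D]
2: W B0 → L0 miss wb→B3 [D]
3: R B0 → L0 hit [D]
4: R B6 → L0 miss wb→B0 [-]
5: W B3 → L0 miss [D]
6: W B0 → L0 miss wb→B3 [D]
7: W B0 → L0 hit [D]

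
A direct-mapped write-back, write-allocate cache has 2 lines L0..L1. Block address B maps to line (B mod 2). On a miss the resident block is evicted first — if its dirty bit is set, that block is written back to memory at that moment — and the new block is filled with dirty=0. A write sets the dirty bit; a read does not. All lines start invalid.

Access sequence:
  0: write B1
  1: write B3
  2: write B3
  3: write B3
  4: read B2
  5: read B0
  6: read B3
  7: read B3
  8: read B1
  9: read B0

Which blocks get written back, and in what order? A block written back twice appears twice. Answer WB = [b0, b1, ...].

WB = [1, 3]

  0 | W B1 → L1 miss [D]
  1 | W B3 → L1 miss wb→B1 [D]
  2 | W B3 → L1 hit [D]
  3 | W B3 → L1 hit [D]
  4 | R B2 → L0 miss [-]
  5 | R B0 → L0 miss [-]
  6 | R B3 → L1 hit [D]
  7 | R B3 → L1 hit [D]
  8 | R B1 → L1 miss wb→B3 [-]
  9 | R B0 → L0 hit [-]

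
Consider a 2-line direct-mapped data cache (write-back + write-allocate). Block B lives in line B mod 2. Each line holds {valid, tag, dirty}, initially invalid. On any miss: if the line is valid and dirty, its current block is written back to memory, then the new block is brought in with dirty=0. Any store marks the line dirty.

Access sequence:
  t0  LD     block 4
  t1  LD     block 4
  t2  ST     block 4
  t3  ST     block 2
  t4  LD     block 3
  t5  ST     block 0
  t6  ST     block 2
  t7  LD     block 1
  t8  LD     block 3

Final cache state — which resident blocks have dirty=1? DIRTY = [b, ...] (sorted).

0: R B4 → L0 miss [-]
1: R B4 → L0 hit [-]
2: W B4 → L0 hit [D]
3: W B2 → L0 miss wb→B4 [D]
4: R B3 → L1 miss [-]
5: W B0 → L0 miss wb→B2 [D]
6: W B2 → L0 miss wb→B0 [D]
7: R B1 → L1 miss [-]
8: R B3 → L1 miss [-]

DIRTY = [2]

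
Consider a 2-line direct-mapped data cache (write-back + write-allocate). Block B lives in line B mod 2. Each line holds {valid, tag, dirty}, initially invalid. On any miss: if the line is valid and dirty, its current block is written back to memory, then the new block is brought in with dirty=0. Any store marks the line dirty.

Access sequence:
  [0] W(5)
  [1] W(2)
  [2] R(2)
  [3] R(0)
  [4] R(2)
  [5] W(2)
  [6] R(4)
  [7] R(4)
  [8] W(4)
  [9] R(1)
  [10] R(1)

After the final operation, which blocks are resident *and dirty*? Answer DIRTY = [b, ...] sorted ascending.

DIRTY = [4]

  0 | W B5 → L1 miss [D]
  1 | W B2 → L0 miss [D]
  2 | R B2 → L0 hit [D]
  3 | R B0 → L0 miss wb→B2 [-]
  4 | R B2 → L0 miss [-]
  5 | W B2 → L0 hit [D]
  6 | R B4 → L0 miss wb→B2 [-]
  7 | R B4 → L0 hit [-]
  8 | W B4 → L0 hit [D]
  9 | R B1 → L1 miss wb→B5 [-]
  10 | R B1 → L1 hit [-]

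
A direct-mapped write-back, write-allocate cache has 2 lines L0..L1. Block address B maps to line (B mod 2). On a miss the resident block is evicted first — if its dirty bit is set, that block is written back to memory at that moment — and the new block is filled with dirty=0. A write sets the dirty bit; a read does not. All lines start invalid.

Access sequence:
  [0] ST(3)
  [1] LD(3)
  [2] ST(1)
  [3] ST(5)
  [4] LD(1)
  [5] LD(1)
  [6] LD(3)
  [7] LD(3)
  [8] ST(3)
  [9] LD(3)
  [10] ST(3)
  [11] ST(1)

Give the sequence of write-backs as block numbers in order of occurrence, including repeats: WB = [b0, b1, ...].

WB = [3, 1, 5, 3]

  0 | W B3 → L1 miss [D]
  1 | R B3 → L1 hit [D]
  2 | W B1 → L1 miss wb→B3 [D]
  3 | W B5 → L1 miss wb→B1 [D]
  4 | R B1 → L1 miss wb→B5 [-]
  5 | R B1 → L1 hit [-]
  6 | R B3 → L1 miss [-]
  7 | R B3 → L1 hit [-]
  8 | W B3 → L1 hit [D]
  9 | R B3 → L1 hit [D]
  10 | W B3 → L1 hit [D]
  11 | W B1 → L1 miss wb→B3 [D]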